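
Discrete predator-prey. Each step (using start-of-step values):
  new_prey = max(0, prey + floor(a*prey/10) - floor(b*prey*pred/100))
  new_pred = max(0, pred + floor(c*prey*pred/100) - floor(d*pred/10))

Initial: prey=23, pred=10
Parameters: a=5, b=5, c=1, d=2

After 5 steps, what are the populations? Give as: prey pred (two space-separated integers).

Step 1: prey: 23+11-11=23; pred: 10+2-2=10
Step 2: prey: 23+11-11=23; pred: 10+2-2=10
Step 3: prey: 23+11-11=23; pred: 10+2-2=10
Step 4: prey: 23+11-11=23; pred: 10+2-2=10
Step 5: prey: 23+11-11=23; pred: 10+2-2=10

Answer: 23 10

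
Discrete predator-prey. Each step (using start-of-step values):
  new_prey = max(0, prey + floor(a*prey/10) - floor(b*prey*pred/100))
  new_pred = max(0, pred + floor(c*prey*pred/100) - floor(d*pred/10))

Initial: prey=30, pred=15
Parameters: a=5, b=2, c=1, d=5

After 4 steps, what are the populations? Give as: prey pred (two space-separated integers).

Step 1: prey: 30+15-9=36; pred: 15+4-7=12
Step 2: prey: 36+18-8=46; pred: 12+4-6=10
Step 3: prey: 46+23-9=60; pred: 10+4-5=9
Step 4: prey: 60+30-10=80; pred: 9+5-4=10

Answer: 80 10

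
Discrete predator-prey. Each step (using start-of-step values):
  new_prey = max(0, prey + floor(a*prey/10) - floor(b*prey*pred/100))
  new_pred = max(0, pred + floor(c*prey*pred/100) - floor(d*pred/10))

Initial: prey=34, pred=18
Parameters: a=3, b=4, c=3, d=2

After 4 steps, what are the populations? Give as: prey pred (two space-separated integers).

Step 1: prey: 34+10-24=20; pred: 18+18-3=33
Step 2: prey: 20+6-26=0; pred: 33+19-6=46
Step 3: prey: 0+0-0=0; pred: 46+0-9=37
Step 4: prey: 0+0-0=0; pred: 37+0-7=30

Answer: 0 30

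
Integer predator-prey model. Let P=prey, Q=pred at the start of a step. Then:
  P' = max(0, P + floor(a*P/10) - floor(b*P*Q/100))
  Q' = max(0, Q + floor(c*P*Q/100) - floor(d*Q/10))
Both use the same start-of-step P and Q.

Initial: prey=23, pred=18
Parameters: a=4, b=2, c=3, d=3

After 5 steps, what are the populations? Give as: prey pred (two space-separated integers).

Step 1: prey: 23+9-8=24; pred: 18+12-5=25
Step 2: prey: 24+9-12=21; pred: 25+18-7=36
Step 3: prey: 21+8-15=14; pred: 36+22-10=48
Step 4: prey: 14+5-13=6; pred: 48+20-14=54
Step 5: prey: 6+2-6=2; pred: 54+9-16=47

Answer: 2 47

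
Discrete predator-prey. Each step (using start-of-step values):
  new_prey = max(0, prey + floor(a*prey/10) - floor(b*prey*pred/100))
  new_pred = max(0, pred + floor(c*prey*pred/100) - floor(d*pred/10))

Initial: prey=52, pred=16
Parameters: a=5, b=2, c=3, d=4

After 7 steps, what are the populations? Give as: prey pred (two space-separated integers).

Step 1: prey: 52+26-16=62; pred: 16+24-6=34
Step 2: prey: 62+31-42=51; pred: 34+63-13=84
Step 3: prey: 51+25-85=0; pred: 84+128-33=179
Step 4: prey: 0+0-0=0; pred: 179+0-71=108
Step 5: prey: 0+0-0=0; pred: 108+0-43=65
Step 6: prey: 0+0-0=0; pred: 65+0-26=39
Step 7: prey: 0+0-0=0; pred: 39+0-15=24

Answer: 0 24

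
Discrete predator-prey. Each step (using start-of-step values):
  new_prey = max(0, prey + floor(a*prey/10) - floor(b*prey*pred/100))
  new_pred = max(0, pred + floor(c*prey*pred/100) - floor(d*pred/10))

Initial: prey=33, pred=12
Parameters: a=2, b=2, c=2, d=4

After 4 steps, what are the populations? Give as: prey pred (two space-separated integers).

Step 1: prey: 33+6-7=32; pred: 12+7-4=15
Step 2: prey: 32+6-9=29; pred: 15+9-6=18
Step 3: prey: 29+5-10=24; pred: 18+10-7=21
Step 4: prey: 24+4-10=18; pred: 21+10-8=23

Answer: 18 23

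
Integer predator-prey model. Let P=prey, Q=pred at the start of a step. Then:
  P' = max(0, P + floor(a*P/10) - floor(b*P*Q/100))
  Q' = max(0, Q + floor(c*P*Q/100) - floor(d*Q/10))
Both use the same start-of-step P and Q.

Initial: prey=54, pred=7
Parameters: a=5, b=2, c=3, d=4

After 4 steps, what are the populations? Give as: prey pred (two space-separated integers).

Step 1: prey: 54+27-7=74; pred: 7+11-2=16
Step 2: prey: 74+37-23=88; pred: 16+35-6=45
Step 3: prey: 88+44-79=53; pred: 45+118-18=145
Step 4: prey: 53+26-153=0; pred: 145+230-58=317

Answer: 0 317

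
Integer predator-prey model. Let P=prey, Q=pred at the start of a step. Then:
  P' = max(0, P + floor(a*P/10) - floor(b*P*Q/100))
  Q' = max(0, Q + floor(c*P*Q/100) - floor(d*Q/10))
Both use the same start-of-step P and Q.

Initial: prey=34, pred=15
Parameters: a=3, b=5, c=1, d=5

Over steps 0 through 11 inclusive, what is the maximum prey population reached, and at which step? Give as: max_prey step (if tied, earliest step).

Answer: 44 11

Derivation:
Step 1: prey: 34+10-25=19; pred: 15+5-7=13
Step 2: prey: 19+5-12=12; pred: 13+2-6=9
Step 3: prey: 12+3-5=10; pred: 9+1-4=6
Step 4: prey: 10+3-3=10; pred: 6+0-3=3
Step 5: prey: 10+3-1=12; pred: 3+0-1=2
Step 6: prey: 12+3-1=14; pred: 2+0-1=1
Step 7: prey: 14+4-0=18; pred: 1+0-0=1
Step 8: prey: 18+5-0=23; pred: 1+0-0=1
Step 9: prey: 23+6-1=28; pred: 1+0-0=1
Step 10: prey: 28+8-1=35; pred: 1+0-0=1
Step 11: prey: 35+10-1=44; pred: 1+0-0=1
Max prey = 44 at step 11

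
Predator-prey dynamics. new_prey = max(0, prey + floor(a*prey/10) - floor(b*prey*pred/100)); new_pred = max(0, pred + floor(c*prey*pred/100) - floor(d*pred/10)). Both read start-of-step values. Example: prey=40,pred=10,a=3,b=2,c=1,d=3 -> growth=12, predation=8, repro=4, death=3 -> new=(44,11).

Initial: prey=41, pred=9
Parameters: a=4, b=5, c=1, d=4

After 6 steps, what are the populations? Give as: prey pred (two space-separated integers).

Step 1: prey: 41+16-18=39; pred: 9+3-3=9
Step 2: prey: 39+15-17=37; pred: 9+3-3=9
Step 3: prey: 37+14-16=35; pred: 9+3-3=9
Step 4: prey: 35+14-15=34; pred: 9+3-3=9
Step 5: prey: 34+13-15=32; pred: 9+3-3=9
Step 6: prey: 32+12-14=30; pred: 9+2-3=8

Answer: 30 8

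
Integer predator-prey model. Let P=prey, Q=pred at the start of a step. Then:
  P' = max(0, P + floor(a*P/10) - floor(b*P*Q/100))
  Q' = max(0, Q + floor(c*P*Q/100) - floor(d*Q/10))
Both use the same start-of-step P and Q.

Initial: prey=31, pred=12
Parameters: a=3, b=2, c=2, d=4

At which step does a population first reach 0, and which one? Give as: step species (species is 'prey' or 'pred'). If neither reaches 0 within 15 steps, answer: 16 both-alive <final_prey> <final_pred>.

Answer: 16 both-alive 14 4

Derivation:
Step 1: prey: 31+9-7=33; pred: 12+7-4=15
Step 2: prey: 33+9-9=33; pred: 15+9-6=18
Step 3: prey: 33+9-11=31; pred: 18+11-7=22
Step 4: prey: 31+9-13=27; pred: 22+13-8=27
Step 5: prey: 27+8-14=21; pred: 27+14-10=31
Step 6: prey: 21+6-13=14; pred: 31+13-12=32
Step 7: prey: 14+4-8=10; pred: 32+8-12=28
Step 8: prey: 10+3-5=8; pred: 28+5-11=22
Step 9: prey: 8+2-3=7; pred: 22+3-8=17
Step 10: prey: 7+2-2=7; pred: 17+2-6=13
Step 11: prey: 7+2-1=8; pred: 13+1-5=9
Step 12: prey: 8+2-1=9; pred: 9+1-3=7
Step 13: prey: 9+2-1=10; pred: 7+1-2=6
Step 14: prey: 10+3-1=12; pred: 6+1-2=5
Step 15: prey: 12+3-1=14; pred: 5+1-2=4
No extinction within 15 steps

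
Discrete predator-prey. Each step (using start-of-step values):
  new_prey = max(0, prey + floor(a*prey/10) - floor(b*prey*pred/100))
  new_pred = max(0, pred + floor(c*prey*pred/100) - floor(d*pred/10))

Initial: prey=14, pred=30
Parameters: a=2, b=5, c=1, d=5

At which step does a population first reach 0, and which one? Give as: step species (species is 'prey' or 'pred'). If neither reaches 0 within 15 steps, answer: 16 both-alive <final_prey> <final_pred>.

Step 1: prey: 14+2-21=0; pred: 30+4-15=19
First extinction: prey at step 1

Answer: 1 prey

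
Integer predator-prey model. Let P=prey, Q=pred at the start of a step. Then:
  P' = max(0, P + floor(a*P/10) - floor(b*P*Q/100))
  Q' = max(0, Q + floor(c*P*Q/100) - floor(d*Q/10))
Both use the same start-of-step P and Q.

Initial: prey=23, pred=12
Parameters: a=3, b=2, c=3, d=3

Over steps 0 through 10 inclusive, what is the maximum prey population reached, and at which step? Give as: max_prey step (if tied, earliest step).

Step 1: prey: 23+6-5=24; pred: 12+8-3=17
Step 2: prey: 24+7-8=23; pred: 17+12-5=24
Step 3: prey: 23+6-11=18; pred: 24+16-7=33
Step 4: prey: 18+5-11=12; pred: 33+17-9=41
Step 5: prey: 12+3-9=6; pred: 41+14-12=43
Step 6: prey: 6+1-5=2; pred: 43+7-12=38
Step 7: prey: 2+0-1=1; pred: 38+2-11=29
Step 8: prey: 1+0-0=1; pred: 29+0-8=21
Step 9: prey: 1+0-0=1; pred: 21+0-6=15
Step 10: prey: 1+0-0=1; pred: 15+0-4=11
Max prey = 24 at step 1

Answer: 24 1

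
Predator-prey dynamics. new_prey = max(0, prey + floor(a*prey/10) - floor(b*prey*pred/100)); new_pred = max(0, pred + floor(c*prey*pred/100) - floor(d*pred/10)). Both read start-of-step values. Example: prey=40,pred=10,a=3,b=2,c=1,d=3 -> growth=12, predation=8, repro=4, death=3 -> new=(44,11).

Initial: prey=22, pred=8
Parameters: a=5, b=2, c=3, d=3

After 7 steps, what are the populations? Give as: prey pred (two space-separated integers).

Step 1: prey: 22+11-3=30; pred: 8+5-2=11
Step 2: prey: 30+15-6=39; pred: 11+9-3=17
Step 3: prey: 39+19-13=45; pred: 17+19-5=31
Step 4: prey: 45+22-27=40; pred: 31+41-9=63
Step 5: prey: 40+20-50=10; pred: 63+75-18=120
Step 6: prey: 10+5-24=0; pred: 120+36-36=120
Step 7: prey: 0+0-0=0; pred: 120+0-36=84

Answer: 0 84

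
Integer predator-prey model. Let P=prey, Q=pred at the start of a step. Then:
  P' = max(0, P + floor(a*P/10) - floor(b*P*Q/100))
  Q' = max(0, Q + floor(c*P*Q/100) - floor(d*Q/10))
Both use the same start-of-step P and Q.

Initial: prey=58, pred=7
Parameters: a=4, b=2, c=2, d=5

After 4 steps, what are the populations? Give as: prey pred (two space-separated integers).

Answer: 31 107

Derivation:
Step 1: prey: 58+23-8=73; pred: 7+8-3=12
Step 2: prey: 73+29-17=85; pred: 12+17-6=23
Step 3: prey: 85+34-39=80; pred: 23+39-11=51
Step 4: prey: 80+32-81=31; pred: 51+81-25=107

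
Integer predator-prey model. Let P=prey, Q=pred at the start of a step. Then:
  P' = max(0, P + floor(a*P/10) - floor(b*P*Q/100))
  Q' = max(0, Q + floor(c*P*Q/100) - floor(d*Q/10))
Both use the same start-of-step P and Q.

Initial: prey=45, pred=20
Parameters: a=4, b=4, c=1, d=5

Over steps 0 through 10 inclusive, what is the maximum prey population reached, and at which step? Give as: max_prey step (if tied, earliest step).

Step 1: prey: 45+18-36=27; pred: 20+9-10=19
Step 2: prey: 27+10-20=17; pred: 19+5-9=15
Step 3: prey: 17+6-10=13; pred: 15+2-7=10
Step 4: prey: 13+5-5=13; pred: 10+1-5=6
Step 5: prey: 13+5-3=15; pred: 6+0-3=3
Step 6: prey: 15+6-1=20; pred: 3+0-1=2
Step 7: prey: 20+8-1=27; pred: 2+0-1=1
Step 8: prey: 27+10-1=36; pred: 1+0-0=1
Step 9: prey: 36+14-1=49; pred: 1+0-0=1
Step 10: prey: 49+19-1=67; pred: 1+0-0=1
Max prey = 67 at step 10

Answer: 67 10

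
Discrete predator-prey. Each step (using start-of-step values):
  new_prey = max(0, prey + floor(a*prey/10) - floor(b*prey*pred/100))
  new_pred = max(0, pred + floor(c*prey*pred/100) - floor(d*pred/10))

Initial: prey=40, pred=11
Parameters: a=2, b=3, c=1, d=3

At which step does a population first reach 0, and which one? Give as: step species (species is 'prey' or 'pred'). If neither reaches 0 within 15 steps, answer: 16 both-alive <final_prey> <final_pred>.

Step 1: prey: 40+8-13=35; pred: 11+4-3=12
Step 2: prey: 35+7-12=30; pred: 12+4-3=13
Step 3: prey: 30+6-11=25; pred: 13+3-3=13
Step 4: prey: 25+5-9=21; pred: 13+3-3=13
Step 5: prey: 21+4-8=17; pred: 13+2-3=12
Step 6: prey: 17+3-6=14; pred: 12+2-3=11
Step 7: prey: 14+2-4=12; pred: 11+1-3=9
Step 8: prey: 12+2-3=11; pred: 9+1-2=8
Step 9: prey: 11+2-2=11; pred: 8+0-2=6
Step 10: prey: 11+2-1=12; pred: 6+0-1=5
Step 11: prey: 12+2-1=13; pred: 5+0-1=4
Step 12: prey: 13+2-1=14; pred: 4+0-1=3
Step 13: prey: 14+2-1=15; pred: 3+0-0=3
Step 14: prey: 15+3-1=17; pred: 3+0-0=3
Step 15: prey: 17+3-1=19; pred: 3+0-0=3
No extinction within 15 steps

Answer: 16 both-alive 19 3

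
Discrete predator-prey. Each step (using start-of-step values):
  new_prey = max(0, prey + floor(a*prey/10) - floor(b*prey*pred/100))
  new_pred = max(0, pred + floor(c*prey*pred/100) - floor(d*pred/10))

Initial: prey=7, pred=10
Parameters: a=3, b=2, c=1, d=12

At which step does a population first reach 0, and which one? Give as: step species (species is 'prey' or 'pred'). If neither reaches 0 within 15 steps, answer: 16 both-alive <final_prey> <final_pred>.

Answer: 1 pred

Derivation:
Step 1: prey: 7+2-1=8; pred: 10+0-12=0
First extinction: pred at step 1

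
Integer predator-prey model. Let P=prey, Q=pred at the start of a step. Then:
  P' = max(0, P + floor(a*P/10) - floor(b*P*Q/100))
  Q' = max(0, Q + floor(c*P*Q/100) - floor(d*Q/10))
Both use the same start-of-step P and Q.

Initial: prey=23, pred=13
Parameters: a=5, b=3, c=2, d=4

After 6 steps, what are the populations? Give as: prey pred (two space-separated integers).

Answer: 19 30

Derivation:
Step 1: prey: 23+11-8=26; pred: 13+5-5=13
Step 2: prey: 26+13-10=29; pred: 13+6-5=14
Step 3: prey: 29+14-12=31; pred: 14+8-5=17
Step 4: prey: 31+15-15=31; pred: 17+10-6=21
Step 5: prey: 31+15-19=27; pred: 21+13-8=26
Step 6: prey: 27+13-21=19; pred: 26+14-10=30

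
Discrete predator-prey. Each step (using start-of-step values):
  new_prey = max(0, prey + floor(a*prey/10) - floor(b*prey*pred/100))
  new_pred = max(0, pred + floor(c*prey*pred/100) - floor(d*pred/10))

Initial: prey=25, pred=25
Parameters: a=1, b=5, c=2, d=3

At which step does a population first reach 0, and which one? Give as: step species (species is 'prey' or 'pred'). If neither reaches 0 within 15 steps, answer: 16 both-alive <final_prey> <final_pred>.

Step 1: prey: 25+2-31=0; pred: 25+12-7=30
First extinction: prey at step 1

Answer: 1 prey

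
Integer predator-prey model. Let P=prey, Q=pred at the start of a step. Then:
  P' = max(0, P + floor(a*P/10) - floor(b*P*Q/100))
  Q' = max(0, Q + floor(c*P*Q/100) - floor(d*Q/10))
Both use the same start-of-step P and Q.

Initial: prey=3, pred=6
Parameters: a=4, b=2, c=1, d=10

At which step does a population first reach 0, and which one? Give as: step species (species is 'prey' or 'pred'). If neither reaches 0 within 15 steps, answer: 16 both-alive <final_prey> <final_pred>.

Answer: 1 pred

Derivation:
Step 1: prey: 3+1-0=4; pred: 6+0-6=0
First extinction: pred at step 1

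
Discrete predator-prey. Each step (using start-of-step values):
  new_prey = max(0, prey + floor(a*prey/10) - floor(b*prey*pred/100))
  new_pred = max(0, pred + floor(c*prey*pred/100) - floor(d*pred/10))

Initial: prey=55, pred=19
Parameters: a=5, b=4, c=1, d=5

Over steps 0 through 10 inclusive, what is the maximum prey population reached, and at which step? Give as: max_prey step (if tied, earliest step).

Answer: 100 10

Derivation:
Step 1: prey: 55+27-41=41; pred: 19+10-9=20
Step 2: prey: 41+20-32=29; pred: 20+8-10=18
Step 3: prey: 29+14-20=23; pred: 18+5-9=14
Step 4: prey: 23+11-12=22; pred: 14+3-7=10
Step 5: prey: 22+11-8=25; pred: 10+2-5=7
Step 6: prey: 25+12-7=30; pred: 7+1-3=5
Step 7: prey: 30+15-6=39; pred: 5+1-2=4
Step 8: prey: 39+19-6=52; pred: 4+1-2=3
Step 9: prey: 52+26-6=72; pred: 3+1-1=3
Step 10: prey: 72+36-8=100; pred: 3+2-1=4
Max prey = 100 at step 10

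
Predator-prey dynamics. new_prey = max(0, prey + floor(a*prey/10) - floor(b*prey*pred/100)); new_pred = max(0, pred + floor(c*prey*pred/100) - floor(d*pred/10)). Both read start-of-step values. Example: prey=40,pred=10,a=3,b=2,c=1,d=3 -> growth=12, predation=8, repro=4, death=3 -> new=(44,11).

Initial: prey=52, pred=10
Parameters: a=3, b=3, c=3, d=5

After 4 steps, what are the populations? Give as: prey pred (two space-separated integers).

Step 1: prey: 52+15-15=52; pred: 10+15-5=20
Step 2: prey: 52+15-31=36; pred: 20+31-10=41
Step 3: prey: 36+10-44=2; pred: 41+44-20=65
Step 4: prey: 2+0-3=0; pred: 65+3-32=36

Answer: 0 36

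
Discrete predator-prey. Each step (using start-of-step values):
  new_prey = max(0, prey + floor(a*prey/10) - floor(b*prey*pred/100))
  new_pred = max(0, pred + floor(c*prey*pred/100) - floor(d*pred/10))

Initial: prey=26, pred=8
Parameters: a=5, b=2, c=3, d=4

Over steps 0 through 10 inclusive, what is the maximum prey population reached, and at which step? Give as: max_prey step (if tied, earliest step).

Answer: 51 3

Derivation:
Step 1: prey: 26+13-4=35; pred: 8+6-3=11
Step 2: prey: 35+17-7=45; pred: 11+11-4=18
Step 3: prey: 45+22-16=51; pred: 18+24-7=35
Step 4: prey: 51+25-35=41; pred: 35+53-14=74
Step 5: prey: 41+20-60=1; pred: 74+91-29=136
Step 6: prey: 1+0-2=0; pred: 136+4-54=86
Step 7: prey: 0+0-0=0; pred: 86+0-34=52
Step 8: prey: 0+0-0=0; pred: 52+0-20=32
Step 9: prey: 0+0-0=0; pred: 32+0-12=20
Step 10: prey: 0+0-0=0; pred: 20+0-8=12
Max prey = 51 at step 3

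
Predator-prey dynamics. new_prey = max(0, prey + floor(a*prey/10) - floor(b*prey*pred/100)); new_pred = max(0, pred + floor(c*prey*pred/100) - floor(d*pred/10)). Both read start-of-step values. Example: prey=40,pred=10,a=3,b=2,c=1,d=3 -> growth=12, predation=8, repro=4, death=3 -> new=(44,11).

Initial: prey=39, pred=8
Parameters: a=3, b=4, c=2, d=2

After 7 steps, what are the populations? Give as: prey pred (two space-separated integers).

Step 1: prey: 39+11-12=38; pred: 8+6-1=13
Step 2: prey: 38+11-19=30; pred: 13+9-2=20
Step 3: prey: 30+9-24=15; pred: 20+12-4=28
Step 4: prey: 15+4-16=3; pred: 28+8-5=31
Step 5: prey: 3+0-3=0; pred: 31+1-6=26
Step 6: prey: 0+0-0=0; pred: 26+0-5=21
Step 7: prey: 0+0-0=0; pred: 21+0-4=17

Answer: 0 17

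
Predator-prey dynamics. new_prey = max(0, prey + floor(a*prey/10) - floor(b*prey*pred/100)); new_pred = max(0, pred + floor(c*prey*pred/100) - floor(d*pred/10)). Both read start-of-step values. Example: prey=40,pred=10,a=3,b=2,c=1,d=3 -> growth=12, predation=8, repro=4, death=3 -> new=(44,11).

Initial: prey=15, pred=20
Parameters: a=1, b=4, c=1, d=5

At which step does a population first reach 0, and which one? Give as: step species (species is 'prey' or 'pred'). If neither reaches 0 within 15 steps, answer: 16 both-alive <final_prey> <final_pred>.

Answer: 16 both-alive 2 1

Derivation:
Step 1: prey: 15+1-12=4; pred: 20+3-10=13
Step 2: prey: 4+0-2=2; pred: 13+0-6=7
Step 3: prey: 2+0-0=2; pred: 7+0-3=4
Step 4: prey: 2+0-0=2; pred: 4+0-2=2
Step 5: prey: 2+0-0=2; pred: 2+0-1=1
Step 6: prey: 2+0-0=2; pred: 1+0-0=1
Steps 7-15: state stable at prey=2, pred=1 (no change)
No extinction within 15 steps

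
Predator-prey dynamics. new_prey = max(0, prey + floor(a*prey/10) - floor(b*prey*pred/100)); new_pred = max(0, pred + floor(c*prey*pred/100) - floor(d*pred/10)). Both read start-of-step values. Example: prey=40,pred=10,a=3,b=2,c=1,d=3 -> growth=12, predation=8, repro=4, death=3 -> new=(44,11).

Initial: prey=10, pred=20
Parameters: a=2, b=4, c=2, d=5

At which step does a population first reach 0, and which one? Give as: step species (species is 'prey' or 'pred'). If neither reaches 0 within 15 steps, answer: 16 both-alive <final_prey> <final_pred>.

Answer: 16 both-alive 2 1

Derivation:
Step 1: prey: 10+2-8=4; pred: 20+4-10=14
Step 2: prey: 4+0-2=2; pred: 14+1-7=8
Step 3: prey: 2+0-0=2; pred: 8+0-4=4
Step 4: prey: 2+0-0=2; pred: 4+0-2=2
Step 5: prey: 2+0-0=2; pred: 2+0-1=1
Step 6: prey: 2+0-0=2; pred: 1+0-0=1
Steps 7-15: state stable at prey=2, pred=1 (no change)
No extinction within 15 steps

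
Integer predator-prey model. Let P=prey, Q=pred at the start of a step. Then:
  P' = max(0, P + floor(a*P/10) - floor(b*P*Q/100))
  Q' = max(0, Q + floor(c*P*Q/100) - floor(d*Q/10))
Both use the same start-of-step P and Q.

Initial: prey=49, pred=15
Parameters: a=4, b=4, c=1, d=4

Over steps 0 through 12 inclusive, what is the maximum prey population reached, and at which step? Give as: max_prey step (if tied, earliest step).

Answer: 56 12

Derivation:
Step 1: prey: 49+19-29=39; pred: 15+7-6=16
Step 2: prey: 39+15-24=30; pred: 16+6-6=16
Step 3: prey: 30+12-19=23; pred: 16+4-6=14
Step 4: prey: 23+9-12=20; pred: 14+3-5=12
Step 5: prey: 20+8-9=19; pred: 12+2-4=10
Step 6: prey: 19+7-7=19; pred: 10+1-4=7
Step 7: prey: 19+7-5=21; pred: 7+1-2=6
Step 8: prey: 21+8-5=24; pred: 6+1-2=5
Step 9: prey: 24+9-4=29; pred: 5+1-2=4
Step 10: prey: 29+11-4=36; pred: 4+1-1=4
Step 11: prey: 36+14-5=45; pred: 4+1-1=4
Step 12: prey: 45+18-7=56; pred: 4+1-1=4
Max prey = 56 at step 12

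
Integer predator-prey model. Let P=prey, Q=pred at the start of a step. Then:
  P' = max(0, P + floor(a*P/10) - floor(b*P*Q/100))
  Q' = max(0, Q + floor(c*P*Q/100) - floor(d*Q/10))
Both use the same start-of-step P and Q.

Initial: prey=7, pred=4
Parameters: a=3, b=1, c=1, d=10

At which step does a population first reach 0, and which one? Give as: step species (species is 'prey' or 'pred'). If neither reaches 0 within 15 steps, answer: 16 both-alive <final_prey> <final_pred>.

Answer: 1 pred

Derivation:
Step 1: prey: 7+2-0=9; pred: 4+0-4=0
First extinction: pred at step 1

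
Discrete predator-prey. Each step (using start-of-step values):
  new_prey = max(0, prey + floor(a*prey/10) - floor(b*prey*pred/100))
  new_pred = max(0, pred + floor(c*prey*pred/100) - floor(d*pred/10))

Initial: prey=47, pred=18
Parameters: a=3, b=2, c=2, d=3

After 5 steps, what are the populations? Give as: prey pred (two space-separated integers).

Step 1: prey: 47+14-16=45; pred: 18+16-5=29
Step 2: prey: 45+13-26=32; pred: 29+26-8=47
Step 3: prey: 32+9-30=11; pred: 47+30-14=63
Step 4: prey: 11+3-13=1; pred: 63+13-18=58
Step 5: prey: 1+0-1=0; pred: 58+1-17=42

Answer: 0 42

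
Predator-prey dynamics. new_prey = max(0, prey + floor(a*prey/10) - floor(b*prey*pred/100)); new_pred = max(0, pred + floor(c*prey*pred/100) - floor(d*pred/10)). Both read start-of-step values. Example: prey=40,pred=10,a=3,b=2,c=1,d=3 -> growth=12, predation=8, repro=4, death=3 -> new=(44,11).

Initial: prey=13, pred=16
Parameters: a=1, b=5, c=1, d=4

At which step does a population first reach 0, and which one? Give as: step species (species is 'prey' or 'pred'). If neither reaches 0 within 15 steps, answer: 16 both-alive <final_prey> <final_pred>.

Answer: 16 both-alive 2 2

Derivation:
Step 1: prey: 13+1-10=4; pred: 16+2-6=12
Step 2: prey: 4+0-2=2; pred: 12+0-4=8
Step 3: prey: 2+0-0=2; pred: 8+0-3=5
Step 4: prey: 2+0-0=2; pred: 5+0-2=3
Step 5: prey: 2+0-0=2; pred: 3+0-1=2
Step 6: prey: 2+0-0=2; pred: 2+0-0=2
Steps 7-15: state stable at prey=2, pred=2 (no change)
No extinction within 15 steps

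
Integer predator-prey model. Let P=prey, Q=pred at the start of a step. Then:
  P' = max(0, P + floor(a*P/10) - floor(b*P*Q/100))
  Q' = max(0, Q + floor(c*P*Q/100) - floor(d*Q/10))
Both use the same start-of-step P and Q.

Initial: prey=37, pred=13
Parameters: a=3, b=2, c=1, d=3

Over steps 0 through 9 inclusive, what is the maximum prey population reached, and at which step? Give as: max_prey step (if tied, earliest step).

Step 1: prey: 37+11-9=39; pred: 13+4-3=14
Step 2: prey: 39+11-10=40; pred: 14+5-4=15
Step 3: prey: 40+12-12=40; pred: 15+6-4=17
Step 4: prey: 40+12-13=39; pred: 17+6-5=18
Step 5: prey: 39+11-14=36; pred: 18+7-5=20
Step 6: prey: 36+10-14=32; pred: 20+7-6=21
Step 7: prey: 32+9-13=28; pred: 21+6-6=21
Step 8: prey: 28+8-11=25; pred: 21+5-6=20
Step 9: prey: 25+7-10=22; pred: 20+5-6=19
Max prey = 40 at step 2

Answer: 40 2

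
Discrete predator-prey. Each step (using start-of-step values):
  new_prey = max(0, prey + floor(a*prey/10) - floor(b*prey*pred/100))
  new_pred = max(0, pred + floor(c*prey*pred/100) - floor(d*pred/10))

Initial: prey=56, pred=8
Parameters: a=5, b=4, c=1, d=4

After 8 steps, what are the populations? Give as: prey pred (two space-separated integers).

Answer: 3 12

Derivation:
Step 1: prey: 56+28-17=67; pred: 8+4-3=9
Step 2: prey: 67+33-24=76; pred: 9+6-3=12
Step 3: prey: 76+38-36=78; pred: 12+9-4=17
Step 4: prey: 78+39-53=64; pred: 17+13-6=24
Step 5: prey: 64+32-61=35; pred: 24+15-9=30
Step 6: prey: 35+17-42=10; pred: 30+10-12=28
Step 7: prey: 10+5-11=4; pred: 28+2-11=19
Step 8: prey: 4+2-3=3; pred: 19+0-7=12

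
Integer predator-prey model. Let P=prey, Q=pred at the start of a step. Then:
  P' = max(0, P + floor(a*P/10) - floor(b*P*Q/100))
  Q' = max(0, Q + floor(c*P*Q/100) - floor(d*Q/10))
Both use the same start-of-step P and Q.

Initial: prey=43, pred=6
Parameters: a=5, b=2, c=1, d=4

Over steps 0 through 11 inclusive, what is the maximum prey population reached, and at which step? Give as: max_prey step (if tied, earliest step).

Answer: 166 5

Derivation:
Step 1: prey: 43+21-5=59; pred: 6+2-2=6
Step 2: prey: 59+29-7=81; pred: 6+3-2=7
Step 3: prey: 81+40-11=110; pred: 7+5-2=10
Step 4: prey: 110+55-22=143; pred: 10+11-4=17
Step 5: prey: 143+71-48=166; pred: 17+24-6=35
Step 6: prey: 166+83-116=133; pred: 35+58-14=79
Step 7: prey: 133+66-210=0; pred: 79+105-31=153
Step 8: prey: 0+0-0=0; pred: 153+0-61=92
Step 9: prey: 0+0-0=0; pred: 92+0-36=56
Step 10: prey: 0+0-0=0; pred: 56+0-22=34
Step 11: prey: 0+0-0=0; pred: 34+0-13=21
Max prey = 166 at step 5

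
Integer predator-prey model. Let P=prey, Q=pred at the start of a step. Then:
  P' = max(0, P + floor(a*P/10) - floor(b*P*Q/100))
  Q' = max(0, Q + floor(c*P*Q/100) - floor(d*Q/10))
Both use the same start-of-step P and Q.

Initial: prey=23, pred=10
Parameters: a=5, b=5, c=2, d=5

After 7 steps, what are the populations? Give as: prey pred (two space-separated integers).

Answer: 29 12

Derivation:
Step 1: prey: 23+11-11=23; pred: 10+4-5=9
Step 2: prey: 23+11-10=24; pred: 9+4-4=9
Step 3: prey: 24+12-10=26; pred: 9+4-4=9
Step 4: prey: 26+13-11=28; pred: 9+4-4=9
Step 5: prey: 28+14-12=30; pred: 9+5-4=10
Step 6: prey: 30+15-15=30; pred: 10+6-5=11
Step 7: prey: 30+15-16=29; pred: 11+6-5=12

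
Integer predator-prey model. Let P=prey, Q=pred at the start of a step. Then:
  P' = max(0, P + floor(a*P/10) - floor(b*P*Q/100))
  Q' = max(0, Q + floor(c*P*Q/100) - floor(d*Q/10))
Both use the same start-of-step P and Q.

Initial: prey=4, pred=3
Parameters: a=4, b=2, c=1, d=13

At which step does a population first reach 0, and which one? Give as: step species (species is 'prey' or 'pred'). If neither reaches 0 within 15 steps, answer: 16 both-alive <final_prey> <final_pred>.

Answer: 1 pred

Derivation:
Step 1: prey: 4+1-0=5; pred: 3+0-3=0
First extinction: pred at step 1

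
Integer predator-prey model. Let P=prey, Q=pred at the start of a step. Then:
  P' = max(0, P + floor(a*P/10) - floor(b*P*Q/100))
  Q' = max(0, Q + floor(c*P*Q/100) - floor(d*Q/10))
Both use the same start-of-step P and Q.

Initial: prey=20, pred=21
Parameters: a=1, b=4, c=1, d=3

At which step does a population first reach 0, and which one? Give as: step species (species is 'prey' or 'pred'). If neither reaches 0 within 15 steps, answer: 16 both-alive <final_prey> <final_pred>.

Answer: 16 both-alive 1 3

Derivation:
Step 1: prey: 20+2-16=6; pred: 21+4-6=19
Step 2: prey: 6+0-4=2; pred: 19+1-5=15
Step 3: prey: 2+0-1=1; pred: 15+0-4=11
Step 4: prey: 1+0-0=1; pred: 11+0-3=8
Step 5: prey: 1+0-0=1; pred: 8+0-2=6
Step 6: prey: 1+0-0=1; pred: 6+0-1=5
Step 7: prey: 1+0-0=1; pred: 5+0-1=4
Step 8: prey: 1+0-0=1; pred: 4+0-1=3
Step 9: prey: 1+0-0=1; pred: 3+0-0=3
Steps 10-15: state stable at prey=1, pred=3 (no change)
No extinction within 15 steps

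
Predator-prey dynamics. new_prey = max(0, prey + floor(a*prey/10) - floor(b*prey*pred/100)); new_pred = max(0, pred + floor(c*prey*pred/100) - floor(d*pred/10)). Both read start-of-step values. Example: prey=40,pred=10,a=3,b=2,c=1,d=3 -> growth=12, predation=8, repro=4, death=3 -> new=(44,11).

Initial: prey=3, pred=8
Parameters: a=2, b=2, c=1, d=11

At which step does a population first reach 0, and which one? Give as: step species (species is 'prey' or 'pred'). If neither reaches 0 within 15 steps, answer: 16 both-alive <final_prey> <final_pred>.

Step 1: prey: 3+0-0=3; pred: 8+0-8=0
First extinction: pred at step 1

Answer: 1 pred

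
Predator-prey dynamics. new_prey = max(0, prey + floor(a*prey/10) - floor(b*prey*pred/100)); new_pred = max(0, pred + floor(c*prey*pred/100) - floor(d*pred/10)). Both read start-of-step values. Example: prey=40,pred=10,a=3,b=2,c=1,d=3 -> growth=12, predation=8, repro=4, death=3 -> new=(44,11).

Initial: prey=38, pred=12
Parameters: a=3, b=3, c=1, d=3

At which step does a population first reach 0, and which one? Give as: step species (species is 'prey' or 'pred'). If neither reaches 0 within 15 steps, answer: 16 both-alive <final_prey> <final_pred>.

Answer: 16 both-alive 35 6

Derivation:
Step 1: prey: 38+11-13=36; pred: 12+4-3=13
Step 2: prey: 36+10-14=32; pred: 13+4-3=14
Step 3: prey: 32+9-13=28; pred: 14+4-4=14
Step 4: prey: 28+8-11=25; pred: 14+3-4=13
Step 5: prey: 25+7-9=23; pred: 13+3-3=13
Step 6: prey: 23+6-8=21; pred: 13+2-3=12
Step 7: prey: 21+6-7=20; pred: 12+2-3=11
Step 8: prey: 20+6-6=20; pred: 11+2-3=10
Step 9: prey: 20+6-6=20; pred: 10+2-3=9
Step 10: prey: 20+6-5=21; pred: 9+1-2=8
Step 11: prey: 21+6-5=22; pred: 8+1-2=7
Step 12: prey: 22+6-4=24; pred: 7+1-2=6
Step 13: prey: 24+7-4=27; pred: 6+1-1=6
Step 14: prey: 27+8-4=31; pred: 6+1-1=6
Step 15: prey: 31+9-5=35; pred: 6+1-1=6
No extinction within 15 steps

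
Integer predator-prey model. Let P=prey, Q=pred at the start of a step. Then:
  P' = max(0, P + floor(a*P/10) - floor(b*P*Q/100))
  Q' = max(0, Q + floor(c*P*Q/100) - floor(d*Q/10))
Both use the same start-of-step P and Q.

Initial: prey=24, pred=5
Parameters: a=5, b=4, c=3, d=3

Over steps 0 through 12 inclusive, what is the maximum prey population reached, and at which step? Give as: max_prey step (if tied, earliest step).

Answer: 43 3

Derivation:
Step 1: prey: 24+12-4=32; pred: 5+3-1=7
Step 2: prey: 32+16-8=40; pred: 7+6-2=11
Step 3: prey: 40+20-17=43; pred: 11+13-3=21
Step 4: prey: 43+21-36=28; pred: 21+27-6=42
Step 5: prey: 28+14-47=0; pred: 42+35-12=65
Step 6: prey: 0+0-0=0; pred: 65+0-19=46
Step 7: prey: 0+0-0=0; pred: 46+0-13=33
Step 8: prey: 0+0-0=0; pred: 33+0-9=24
Step 9: prey: 0+0-0=0; pred: 24+0-7=17
Step 10: prey: 0+0-0=0; pred: 17+0-5=12
Step 11: prey: 0+0-0=0; pred: 12+0-3=9
Step 12: prey: 0+0-0=0; pred: 9+0-2=7
Max prey = 43 at step 3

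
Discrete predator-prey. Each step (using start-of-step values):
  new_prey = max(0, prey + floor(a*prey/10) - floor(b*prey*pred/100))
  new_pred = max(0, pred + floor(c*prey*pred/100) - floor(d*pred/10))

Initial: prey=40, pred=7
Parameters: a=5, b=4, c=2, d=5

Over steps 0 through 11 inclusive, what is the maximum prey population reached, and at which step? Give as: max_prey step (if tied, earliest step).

Answer: 56 2

Derivation:
Step 1: prey: 40+20-11=49; pred: 7+5-3=9
Step 2: prey: 49+24-17=56; pred: 9+8-4=13
Step 3: prey: 56+28-29=55; pred: 13+14-6=21
Step 4: prey: 55+27-46=36; pred: 21+23-10=34
Step 5: prey: 36+18-48=6; pred: 34+24-17=41
Step 6: prey: 6+3-9=0; pred: 41+4-20=25
Step 7: prey: 0+0-0=0; pred: 25+0-12=13
Step 8: prey: 0+0-0=0; pred: 13+0-6=7
Step 9: prey: 0+0-0=0; pred: 7+0-3=4
Step 10: prey: 0+0-0=0; pred: 4+0-2=2
Step 11: prey: 0+0-0=0; pred: 2+0-1=1
Max prey = 56 at step 2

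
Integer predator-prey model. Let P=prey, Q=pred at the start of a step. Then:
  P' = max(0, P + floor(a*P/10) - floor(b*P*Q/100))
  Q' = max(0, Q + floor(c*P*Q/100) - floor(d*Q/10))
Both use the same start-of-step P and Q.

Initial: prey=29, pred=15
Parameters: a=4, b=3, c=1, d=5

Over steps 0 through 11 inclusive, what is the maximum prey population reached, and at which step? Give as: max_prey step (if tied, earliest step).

Step 1: prey: 29+11-13=27; pred: 15+4-7=12
Step 2: prey: 27+10-9=28; pred: 12+3-6=9
Step 3: prey: 28+11-7=32; pred: 9+2-4=7
Step 4: prey: 32+12-6=38; pred: 7+2-3=6
Step 5: prey: 38+15-6=47; pred: 6+2-3=5
Step 6: prey: 47+18-7=58; pred: 5+2-2=5
Step 7: prey: 58+23-8=73; pred: 5+2-2=5
Step 8: prey: 73+29-10=92; pred: 5+3-2=6
Step 9: prey: 92+36-16=112; pred: 6+5-3=8
Step 10: prey: 112+44-26=130; pred: 8+8-4=12
Step 11: prey: 130+52-46=136; pred: 12+15-6=21
Max prey = 136 at step 11

Answer: 136 11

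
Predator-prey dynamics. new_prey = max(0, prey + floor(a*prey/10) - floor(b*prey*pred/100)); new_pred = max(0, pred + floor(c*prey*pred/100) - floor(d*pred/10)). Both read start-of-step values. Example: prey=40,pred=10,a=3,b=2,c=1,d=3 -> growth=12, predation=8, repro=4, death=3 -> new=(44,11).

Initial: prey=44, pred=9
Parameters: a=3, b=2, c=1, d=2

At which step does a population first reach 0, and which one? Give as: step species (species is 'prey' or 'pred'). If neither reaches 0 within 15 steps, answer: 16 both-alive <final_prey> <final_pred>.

Step 1: prey: 44+13-7=50; pred: 9+3-1=11
Step 2: prey: 50+15-11=54; pred: 11+5-2=14
Step 3: prey: 54+16-15=55; pred: 14+7-2=19
Step 4: prey: 55+16-20=51; pred: 19+10-3=26
Step 5: prey: 51+15-26=40; pred: 26+13-5=34
Step 6: prey: 40+12-27=25; pred: 34+13-6=41
Step 7: prey: 25+7-20=12; pred: 41+10-8=43
Step 8: prey: 12+3-10=5; pred: 43+5-8=40
Step 9: prey: 5+1-4=2; pred: 40+2-8=34
Step 10: prey: 2+0-1=1; pred: 34+0-6=28
Step 11: prey: 1+0-0=1; pred: 28+0-5=23
Step 12: prey: 1+0-0=1; pred: 23+0-4=19
Step 13: prey: 1+0-0=1; pred: 19+0-3=16
Step 14: prey: 1+0-0=1; pred: 16+0-3=13
Step 15: prey: 1+0-0=1; pred: 13+0-2=11
No extinction within 15 steps

Answer: 16 both-alive 1 11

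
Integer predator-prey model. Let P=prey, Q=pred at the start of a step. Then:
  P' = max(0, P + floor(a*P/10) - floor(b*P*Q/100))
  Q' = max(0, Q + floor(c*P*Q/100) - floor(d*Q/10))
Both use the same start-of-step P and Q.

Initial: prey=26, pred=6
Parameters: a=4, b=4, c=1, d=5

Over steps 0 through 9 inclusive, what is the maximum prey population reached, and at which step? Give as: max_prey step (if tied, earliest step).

Step 1: prey: 26+10-6=30; pred: 6+1-3=4
Step 2: prey: 30+12-4=38; pred: 4+1-2=3
Step 3: prey: 38+15-4=49; pred: 3+1-1=3
Step 4: prey: 49+19-5=63; pred: 3+1-1=3
Step 5: prey: 63+25-7=81; pred: 3+1-1=3
Step 6: prey: 81+32-9=104; pred: 3+2-1=4
Step 7: prey: 104+41-16=129; pred: 4+4-2=6
Step 8: prey: 129+51-30=150; pred: 6+7-3=10
Step 9: prey: 150+60-60=150; pred: 10+15-5=20
Max prey = 150 at step 8

Answer: 150 8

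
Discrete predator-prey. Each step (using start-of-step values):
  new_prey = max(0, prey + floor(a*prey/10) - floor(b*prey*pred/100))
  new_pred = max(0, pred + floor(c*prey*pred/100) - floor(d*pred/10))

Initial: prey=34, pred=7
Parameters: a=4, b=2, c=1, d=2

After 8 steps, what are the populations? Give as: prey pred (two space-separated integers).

Answer: 3 71

Derivation:
Step 1: prey: 34+13-4=43; pred: 7+2-1=8
Step 2: prey: 43+17-6=54; pred: 8+3-1=10
Step 3: prey: 54+21-10=65; pred: 10+5-2=13
Step 4: prey: 65+26-16=75; pred: 13+8-2=19
Step 5: prey: 75+30-28=77; pred: 19+14-3=30
Step 6: prey: 77+30-46=61; pred: 30+23-6=47
Step 7: prey: 61+24-57=28; pred: 47+28-9=66
Step 8: prey: 28+11-36=3; pred: 66+18-13=71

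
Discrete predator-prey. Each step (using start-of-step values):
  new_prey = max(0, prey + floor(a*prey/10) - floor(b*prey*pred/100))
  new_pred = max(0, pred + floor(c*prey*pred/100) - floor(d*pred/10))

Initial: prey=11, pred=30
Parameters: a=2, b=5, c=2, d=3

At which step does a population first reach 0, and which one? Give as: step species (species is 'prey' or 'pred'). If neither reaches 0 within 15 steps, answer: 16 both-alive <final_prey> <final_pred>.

Step 1: prey: 11+2-16=0; pred: 30+6-9=27
First extinction: prey at step 1

Answer: 1 prey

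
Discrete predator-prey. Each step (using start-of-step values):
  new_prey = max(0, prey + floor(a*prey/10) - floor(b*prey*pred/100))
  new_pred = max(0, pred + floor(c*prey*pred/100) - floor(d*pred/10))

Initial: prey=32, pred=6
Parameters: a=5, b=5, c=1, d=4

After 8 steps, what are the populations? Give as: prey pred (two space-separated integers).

Answer: 44 37

Derivation:
Step 1: prey: 32+16-9=39; pred: 6+1-2=5
Step 2: prey: 39+19-9=49; pred: 5+1-2=4
Step 3: prey: 49+24-9=64; pred: 4+1-1=4
Step 4: prey: 64+32-12=84; pred: 4+2-1=5
Step 5: prey: 84+42-21=105; pred: 5+4-2=7
Step 6: prey: 105+52-36=121; pred: 7+7-2=12
Step 7: prey: 121+60-72=109; pred: 12+14-4=22
Step 8: prey: 109+54-119=44; pred: 22+23-8=37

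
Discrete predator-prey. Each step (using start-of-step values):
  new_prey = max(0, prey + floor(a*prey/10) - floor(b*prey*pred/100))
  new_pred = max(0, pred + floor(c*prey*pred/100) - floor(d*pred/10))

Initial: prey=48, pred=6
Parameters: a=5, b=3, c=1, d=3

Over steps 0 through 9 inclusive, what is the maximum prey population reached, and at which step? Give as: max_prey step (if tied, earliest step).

Step 1: prey: 48+24-8=64; pred: 6+2-1=7
Step 2: prey: 64+32-13=83; pred: 7+4-2=9
Step 3: prey: 83+41-22=102; pred: 9+7-2=14
Step 4: prey: 102+51-42=111; pred: 14+14-4=24
Step 5: prey: 111+55-79=87; pred: 24+26-7=43
Step 6: prey: 87+43-112=18; pred: 43+37-12=68
Step 7: prey: 18+9-36=0; pred: 68+12-20=60
Step 8: prey: 0+0-0=0; pred: 60+0-18=42
Step 9: prey: 0+0-0=0; pred: 42+0-12=30
Max prey = 111 at step 4

Answer: 111 4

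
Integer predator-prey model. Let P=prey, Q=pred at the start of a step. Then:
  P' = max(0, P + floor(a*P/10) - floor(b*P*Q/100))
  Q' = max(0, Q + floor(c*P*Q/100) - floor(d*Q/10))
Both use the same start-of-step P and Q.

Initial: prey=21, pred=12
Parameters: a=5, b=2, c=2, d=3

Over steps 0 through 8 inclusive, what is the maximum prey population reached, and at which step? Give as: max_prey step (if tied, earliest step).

Answer: 41 4

Derivation:
Step 1: prey: 21+10-5=26; pred: 12+5-3=14
Step 2: prey: 26+13-7=32; pred: 14+7-4=17
Step 3: prey: 32+16-10=38; pred: 17+10-5=22
Step 4: prey: 38+19-16=41; pred: 22+16-6=32
Step 5: prey: 41+20-26=35; pred: 32+26-9=49
Step 6: prey: 35+17-34=18; pred: 49+34-14=69
Step 7: prey: 18+9-24=3; pred: 69+24-20=73
Step 8: prey: 3+1-4=0; pred: 73+4-21=56
Max prey = 41 at step 4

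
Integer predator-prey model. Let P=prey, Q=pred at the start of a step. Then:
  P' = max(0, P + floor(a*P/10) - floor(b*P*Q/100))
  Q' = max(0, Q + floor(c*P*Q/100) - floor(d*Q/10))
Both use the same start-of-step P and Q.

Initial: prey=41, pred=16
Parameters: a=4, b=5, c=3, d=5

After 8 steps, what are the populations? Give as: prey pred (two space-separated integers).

Answer: 0 1

Derivation:
Step 1: prey: 41+16-32=25; pred: 16+19-8=27
Step 2: prey: 25+10-33=2; pred: 27+20-13=34
Step 3: prey: 2+0-3=0; pred: 34+2-17=19
Step 4: prey: 0+0-0=0; pred: 19+0-9=10
Step 5: prey: 0+0-0=0; pred: 10+0-5=5
Step 6: prey: 0+0-0=0; pred: 5+0-2=3
Step 7: prey: 0+0-0=0; pred: 3+0-1=2
Step 8: prey: 0+0-0=0; pred: 2+0-1=1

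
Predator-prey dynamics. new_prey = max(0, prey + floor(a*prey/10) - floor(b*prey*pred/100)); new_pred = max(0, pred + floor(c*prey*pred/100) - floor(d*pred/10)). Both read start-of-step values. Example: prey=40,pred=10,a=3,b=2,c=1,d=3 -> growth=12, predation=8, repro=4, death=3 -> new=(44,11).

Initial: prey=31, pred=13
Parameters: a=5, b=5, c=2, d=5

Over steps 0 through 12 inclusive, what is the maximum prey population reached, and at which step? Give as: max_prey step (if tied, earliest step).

Step 1: prey: 31+15-20=26; pred: 13+8-6=15
Step 2: prey: 26+13-19=20; pred: 15+7-7=15
Step 3: prey: 20+10-15=15; pred: 15+6-7=14
Step 4: prey: 15+7-10=12; pred: 14+4-7=11
Step 5: prey: 12+6-6=12; pred: 11+2-5=8
Step 6: prey: 12+6-4=14; pred: 8+1-4=5
Step 7: prey: 14+7-3=18; pred: 5+1-2=4
Step 8: prey: 18+9-3=24; pred: 4+1-2=3
Step 9: prey: 24+12-3=33; pred: 3+1-1=3
Step 10: prey: 33+16-4=45; pred: 3+1-1=3
Step 11: prey: 45+22-6=61; pred: 3+2-1=4
Step 12: prey: 61+30-12=79; pred: 4+4-2=6
Max prey = 79 at step 12

Answer: 79 12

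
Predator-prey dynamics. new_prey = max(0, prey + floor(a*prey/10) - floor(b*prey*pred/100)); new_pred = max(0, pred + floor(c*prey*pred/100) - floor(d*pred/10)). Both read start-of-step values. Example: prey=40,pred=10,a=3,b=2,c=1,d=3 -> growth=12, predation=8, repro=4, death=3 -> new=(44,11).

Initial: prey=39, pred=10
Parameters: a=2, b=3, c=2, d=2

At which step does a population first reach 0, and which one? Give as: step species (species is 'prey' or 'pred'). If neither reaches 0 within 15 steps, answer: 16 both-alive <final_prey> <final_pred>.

Answer: 16 both-alive 1 5

Derivation:
Step 1: prey: 39+7-11=35; pred: 10+7-2=15
Step 2: prey: 35+7-15=27; pred: 15+10-3=22
Step 3: prey: 27+5-17=15; pred: 22+11-4=29
Step 4: prey: 15+3-13=5; pred: 29+8-5=32
Step 5: prey: 5+1-4=2; pred: 32+3-6=29
Step 6: prey: 2+0-1=1; pred: 29+1-5=25
Step 7: prey: 1+0-0=1; pred: 25+0-5=20
Step 8: prey: 1+0-0=1; pred: 20+0-4=16
Step 9: prey: 1+0-0=1; pred: 16+0-3=13
Step 10: prey: 1+0-0=1; pred: 13+0-2=11
Step 11: prey: 1+0-0=1; pred: 11+0-2=9
Step 12: prey: 1+0-0=1; pred: 9+0-1=8
Step 13: prey: 1+0-0=1; pred: 8+0-1=7
Step 14: prey: 1+0-0=1; pred: 7+0-1=6
Step 15: prey: 1+0-0=1; pred: 6+0-1=5
No extinction within 15 steps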